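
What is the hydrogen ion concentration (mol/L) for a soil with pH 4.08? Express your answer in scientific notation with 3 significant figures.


Step 1: [H+] = 10^(-pH)
Step 2: [H+] = 10^(-4.08)
Step 3: [H+] = 8.32e-05 mol/L

8.32e-05


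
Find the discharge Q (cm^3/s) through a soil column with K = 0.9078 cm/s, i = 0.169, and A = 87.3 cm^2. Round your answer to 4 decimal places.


Step 1: Apply Darcy's law: Q = K * i * A
Step 2: Q = 0.9078 * 0.169 * 87.3
Step 3: Q = 13.3934 cm^3/s

13.3934


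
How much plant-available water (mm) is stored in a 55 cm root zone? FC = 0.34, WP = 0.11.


Step 1: Available water = (FC - WP) * depth * 10
Step 2: AW = (0.34 - 0.11) * 55 * 10
Step 3: AW = 0.23 * 55 * 10
Step 4: AW = 126.5 mm

126.5


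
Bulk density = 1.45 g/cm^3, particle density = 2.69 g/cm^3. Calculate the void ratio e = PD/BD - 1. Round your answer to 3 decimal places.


Step 1: e = PD / BD - 1
Step 2: e = 2.69 / 1.45 - 1
Step 3: e = 1.85517 - 1
Step 4: e = 0.855

0.855


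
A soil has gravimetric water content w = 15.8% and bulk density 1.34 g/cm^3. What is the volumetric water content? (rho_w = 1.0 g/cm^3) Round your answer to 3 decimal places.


Step 1: theta = (w / 100) * BD / rho_w
Step 2: theta = (15.8 / 100) * 1.34 / 1.0
Step 3: theta = 0.158 * 1.34
Step 4: theta = 0.212

0.212


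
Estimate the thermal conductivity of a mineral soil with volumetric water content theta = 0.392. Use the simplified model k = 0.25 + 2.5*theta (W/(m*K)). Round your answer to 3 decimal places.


Step 1: k = 0.25 + 2.5 * theta
Step 2: k = 0.25 + 2.5 * 0.392
Step 3: k = 0.25 + 0.98
Step 4: k = 1.23 W/(m*K)

1.23


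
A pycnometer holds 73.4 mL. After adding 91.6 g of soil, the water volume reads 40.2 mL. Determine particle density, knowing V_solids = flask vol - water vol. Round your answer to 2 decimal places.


Step 1: Volume of solids = flask volume - water volume with soil
Step 2: V_solids = 73.4 - 40.2 = 33.2 mL
Step 3: Particle density = mass / V_solids = 91.6 / 33.2 = 2.76 g/cm^3

2.76


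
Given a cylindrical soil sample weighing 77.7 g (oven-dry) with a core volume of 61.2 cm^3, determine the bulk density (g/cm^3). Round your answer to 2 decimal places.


Step 1: Identify the formula: BD = dry mass / volume
Step 2: Substitute values: BD = 77.7 / 61.2
Step 3: BD = 1.27 g/cm^3

1.27


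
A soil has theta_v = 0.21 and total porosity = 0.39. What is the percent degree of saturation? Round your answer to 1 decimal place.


Step 1: S = 100 * theta_v / n
Step 2: S = 100 * 0.21 / 0.39
Step 3: S = 53.8%

53.8


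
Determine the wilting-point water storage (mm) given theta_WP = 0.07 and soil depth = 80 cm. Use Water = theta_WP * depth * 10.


Step 1: Water (mm) = theta_WP * depth * 10
Step 2: Water = 0.07 * 80 * 10
Step 3: Water = 56.0 mm

56.0


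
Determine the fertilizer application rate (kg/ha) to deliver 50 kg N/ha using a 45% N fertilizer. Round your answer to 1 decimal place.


Step 1: Fertilizer rate = target N / (N content / 100)
Step 2: Rate = 50 / (45 / 100)
Step 3: Rate = 50 / 0.45
Step 4: Rate = 111.1 kg/ha

111.1


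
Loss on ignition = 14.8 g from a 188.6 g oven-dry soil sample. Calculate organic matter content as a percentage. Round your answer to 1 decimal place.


Step 1: OM% = 100 * LOI / sample mass
Step 2: OM = 100 * 14.8 / 188.6
Step 3: OM = 7.8%

7.8


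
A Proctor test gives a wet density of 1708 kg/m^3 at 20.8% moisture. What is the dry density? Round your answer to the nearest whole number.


Step 1: Dry density = wet density / (1 + w/100)
Step 2: Dry density = 1708 / (1 + 20.8/100)
Step 3: Dry density = 1708 / 1.208
Step 4: Dry density = 1414 kg/m^3

1414


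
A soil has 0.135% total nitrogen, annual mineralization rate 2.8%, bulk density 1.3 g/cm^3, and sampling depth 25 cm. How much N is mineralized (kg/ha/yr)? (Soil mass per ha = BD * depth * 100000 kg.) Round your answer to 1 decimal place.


Step 1: Soil mass per ha = BD * depth * 100000 = 1.3 * 25 * 100000 = 3250000 kg
Step 2: Total N pool = soil mass * N%/100 = 3250000 * 0.135/100 = 4387.5 kg/ha
Step 3: N mineralized = N pool * rate%/100 = 4387.5 * 2.8/100 = 122.9 kg/ha/yr

122.9


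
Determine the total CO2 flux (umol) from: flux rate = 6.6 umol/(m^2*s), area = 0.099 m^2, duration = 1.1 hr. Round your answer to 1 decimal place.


Step 1: Convert time to seconds: 1.1 hr * 3600 = 3960.0 s
Step 2: Total = flux * area * time_s
Step 3: Total = 6.6 * 0.099 * 3960.0
Step 4: Total = 2587.5 umol

2587.5


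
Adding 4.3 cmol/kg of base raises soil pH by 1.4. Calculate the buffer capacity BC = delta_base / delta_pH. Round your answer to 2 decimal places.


Step 1: BC = change in base / change in pH
Step 2: BC = 4.3 / 1.4
Step 3: BC = 3.07 cmol/(kg*pH unit)

3.07


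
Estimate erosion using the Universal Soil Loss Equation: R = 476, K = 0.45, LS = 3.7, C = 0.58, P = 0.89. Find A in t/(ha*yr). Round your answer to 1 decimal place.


Step 1: A = R * K * LS * C * P
Step 2: R * K = 476 * 0.45 = 214.2
Step 3: (R*K) * LS = 214.2 * 3.7 = 792.54
Step 4: * C * P = 792.54 * 0.58 * 0.89 = 409.1
Step 5: A = 409.1 t/(ha*yr)

409.1


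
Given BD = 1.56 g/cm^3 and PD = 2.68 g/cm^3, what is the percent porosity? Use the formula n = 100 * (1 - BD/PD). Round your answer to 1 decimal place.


Step 1: Formula: n = 100 * (1 - BD / PD)
Step 2: n = 100 * (1 - 1.56 / 2.68)
Step 3: n = 100 * (1 - 0.58209)
Step 4: n = 41.8%

41.8


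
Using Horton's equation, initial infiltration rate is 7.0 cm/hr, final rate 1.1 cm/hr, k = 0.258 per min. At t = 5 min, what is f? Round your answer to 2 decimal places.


Step 1: f = fc + (f0 - fc) * exp(-k * t)
Step 2: exp(-0.258 * 5) = 0.275271
Step 3: f = 1.1 + (7.0 - 1.1) * 0.275271
Step 4: f = 1.1 + 5.9 * 0.275271
Step 5: f = 2.72 cm/hr

2.72


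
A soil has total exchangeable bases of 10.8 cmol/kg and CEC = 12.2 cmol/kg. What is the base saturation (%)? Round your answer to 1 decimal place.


Step 1: BS = 100 * (sum of bases) / CEC
Step 2: BS = 100 * 10.8 / 12.2
Step 3: BS = 88.5%

88.5


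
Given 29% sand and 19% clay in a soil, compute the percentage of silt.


Step 1: sand + silt + clay = 100%
Step 2: silt = 100 - sand - clay
Step 3: silt = 100 - 29 - 19
Step 4: silt = 52%

52


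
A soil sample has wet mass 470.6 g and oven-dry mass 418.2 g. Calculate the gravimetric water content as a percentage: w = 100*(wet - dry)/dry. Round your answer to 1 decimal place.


Step 1: Water mass = wet - dry = 470.6 - 418.2 = 52.4 g
Step 2: w = 100 * water mass / dry mass
Step 3: w = 100 * 52.4 / 418.2 = 12.5%

12.5


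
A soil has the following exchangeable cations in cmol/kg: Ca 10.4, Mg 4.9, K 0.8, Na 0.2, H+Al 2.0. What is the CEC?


Step 1: CEC = Ca + Mg + K + Na + (H+Al)
Step 2: CEC = 10.4 + 4.9 + 0.8 + 0.2 + 2.0
Step 3: CEC = 18.3 cmol/kg

18.3


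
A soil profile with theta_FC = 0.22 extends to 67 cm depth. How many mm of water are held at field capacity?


Step 1: Water (mm) = theta_FC * depth (cm) * 10
Step 2: Water = 0.22 * 67 * 10
Step 3: Water = 147.4 mm

147.4


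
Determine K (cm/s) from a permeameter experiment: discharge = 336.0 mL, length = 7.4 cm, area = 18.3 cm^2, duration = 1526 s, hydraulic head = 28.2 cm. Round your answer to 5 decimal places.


Step 1: K = Q * L / (A * t * h)
Step 2: Numerator = 336.0 * 7.4 = 2486.4
Step 3: Denominator = 18.3 * 1526 * 28.2 = 787507.56
Step 4: K = 2486.4 / 787507.56 = 0.00316 cm/s

0.00316


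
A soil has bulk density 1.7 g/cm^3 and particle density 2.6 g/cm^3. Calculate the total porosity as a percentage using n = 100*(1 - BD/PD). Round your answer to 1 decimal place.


Step 1: Formula: n = 100 * (1 - BD / PD)
Step 2: n = 100 * (1 - 1.7 / 2.6)
Step 3: n = 100 * (1 - 0.65385)
Step 4: n = 34.6%

34.6


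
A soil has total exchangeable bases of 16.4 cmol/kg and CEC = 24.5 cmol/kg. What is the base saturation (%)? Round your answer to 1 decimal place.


Step 1: BS = 100 * (sum of bases) / CEC
Step 2: BS = 100 * 16.4 / 24.5
Step 3: BS = 66.9%

66.9


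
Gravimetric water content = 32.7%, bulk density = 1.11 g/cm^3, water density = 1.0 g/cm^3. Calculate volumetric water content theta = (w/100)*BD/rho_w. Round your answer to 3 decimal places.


Step 1: theta = (w / 100) * BD / rho_w
Step 2: theta = (32.7 / 100) * 1.11 / 1.0
Step 3: theta = 0.327 * 1.11
Step 4: theta = 0.363

0.363


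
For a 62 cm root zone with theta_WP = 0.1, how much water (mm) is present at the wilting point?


Step 1: Water (mm) = theta_WP * depth * 10
Step 2: Water = 0.1 * 62 * 10
Step 3: Water = 62.0 mm

62.0


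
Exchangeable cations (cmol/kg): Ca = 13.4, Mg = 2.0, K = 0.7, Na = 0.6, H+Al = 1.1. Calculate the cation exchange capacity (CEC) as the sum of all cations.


Step 1: CEC = Ca + Mg + K + Na + (H+Al)
Step 2: CEC = 13.4 + 2.0 + 0.7 + 0.6 + 1.1
Step 3: CEC = 17.8 cmol/kg

17.8


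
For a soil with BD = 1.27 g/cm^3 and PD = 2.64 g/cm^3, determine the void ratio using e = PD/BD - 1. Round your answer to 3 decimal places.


Step 1: e = PD / BD - 1
Step 2: e = 2.64 / 1.27 - 1
Step 3: e = 2.07874 - 1
Step 4: e = 1.079

1.079


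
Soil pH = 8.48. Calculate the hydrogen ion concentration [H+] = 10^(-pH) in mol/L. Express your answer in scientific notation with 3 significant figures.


Step 1: [H+] = 10^(-pH)
Step 2: [H+] = 10^(-8.48)
Step 3: [H+] = 3.31e-09 mol/L

3.31e-09


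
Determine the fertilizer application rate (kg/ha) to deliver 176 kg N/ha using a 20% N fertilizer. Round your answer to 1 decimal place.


Step 1: Fertilizer rate = target N / (N content / 100)
Step 2: Rate = 176 / (20 / 100)
Step 3: Rate = 176 / 0.2
Step 4: Rate = 880.0 kg/ha

880.0


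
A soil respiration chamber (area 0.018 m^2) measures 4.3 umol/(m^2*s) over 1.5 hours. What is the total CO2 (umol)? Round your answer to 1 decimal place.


Step 1: Convert time to seconds: 1.5 hr * 3600 = 5400.0 s
Step 2: Total = flux * area * time_s
Step 3: Total = 4.3 * 0.018 * 5400.0
Step 4: Total = 418.0 umol

418.0


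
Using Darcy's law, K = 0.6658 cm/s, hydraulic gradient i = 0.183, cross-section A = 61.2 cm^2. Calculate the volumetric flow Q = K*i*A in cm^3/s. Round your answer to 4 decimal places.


Step 1: Apply Darcy's law: Q = K * i * A
Step 2: Q = 0.6658 * 0.183 * 61.2
Step 3: Q = 7.4567 cm^3/s

7.4567


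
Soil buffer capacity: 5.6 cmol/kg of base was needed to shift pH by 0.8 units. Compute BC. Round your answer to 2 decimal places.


Step 1: BC = change in base / change in pH
Step 2: BC = 5.6 / 0.8
Step 3: BC = 7.0 cmol/(kg*pH unit)

7.0


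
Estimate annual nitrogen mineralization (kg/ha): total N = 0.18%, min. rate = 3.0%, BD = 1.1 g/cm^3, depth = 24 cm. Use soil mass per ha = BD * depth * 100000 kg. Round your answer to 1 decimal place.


Step 1: Soil mass per ha = BD * depth * 100000 = 1.1 * 24 * 100000 = 2640000 kg
Step 2: Total N pool = soil mass * N%/100 = 2640000 * 0.18/100 = 4752.0 kg/ha
Step 3: N mineralized = N pool * rate%/100 = 4752.0 * 3.0/100 = 142.6 kg/ha/yr

142.6


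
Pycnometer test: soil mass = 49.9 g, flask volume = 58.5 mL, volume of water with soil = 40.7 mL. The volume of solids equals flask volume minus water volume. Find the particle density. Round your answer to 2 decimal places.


Step 1: Volume of solids = flask volume - water volume with soil
Step 2: V_solids = 58.5 - 40.7 = 17.8 mL
Step 3: Particle density = mass / V_solids = 49.9 / 17.8 = 2.8 g/cm^3

2.8


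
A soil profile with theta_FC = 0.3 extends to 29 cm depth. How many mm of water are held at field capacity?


Step 1: Water (mm) = theta_FC * depth (cm) * 10
Step 2: Water = 0.3 * 29 * 10
Step 3: Water = 87.0 mm

87.0


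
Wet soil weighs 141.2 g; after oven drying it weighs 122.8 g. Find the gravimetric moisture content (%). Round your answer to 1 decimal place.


Step 1: Water mass = wet - dry = 141.2 - 122.8 = 18.4 g
Step 2: w = 100 * water mass / dry mass
Step 3: w = 100 * 18.4 / 122.8 = 15.0%

15.0


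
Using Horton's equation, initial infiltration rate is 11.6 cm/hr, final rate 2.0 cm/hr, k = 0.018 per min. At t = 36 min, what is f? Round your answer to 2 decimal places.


Step 1: f = fc + (f0 - fc) * exp(-k * t)
Step 2: exp(-0.018 * 36) = 0.523091
Step 3: f = 2.0 + (11.6 - 2.0) * 0.523091
Step 4: f = 2.0 + 9.6 * 0.523091
Step 5: f = 7.02 cm/hr

7.02


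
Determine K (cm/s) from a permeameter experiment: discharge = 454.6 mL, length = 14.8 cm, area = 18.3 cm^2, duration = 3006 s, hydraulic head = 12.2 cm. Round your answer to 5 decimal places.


Step 1: K = Q * L / (A * t * h)
Step 2: Numerator = 454.6 * 14.8 = 6728.08
Step 3: Denominator = 18.3 * 3006 * 12.2 = 671119.56
Step 4: K = 6728.08 / 671119.56 = 0.01003 cm/s

0.01003


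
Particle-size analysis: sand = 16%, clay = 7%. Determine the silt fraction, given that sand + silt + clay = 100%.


Step 1: sand + silt + clay = 100%
Step 2: silt = 100 - sand - clay
Step 3: silt = 100 - 16 - 7
Step 4: silt = 77%

77


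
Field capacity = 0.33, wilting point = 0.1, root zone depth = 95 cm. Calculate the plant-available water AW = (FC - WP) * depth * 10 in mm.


Step 1: Available water = (FC - WP) * depth * 10
Step 2: AW = (0.33 - 0.1) * 95 * 10
Step 3: AW = 0.23 * 95 * 10
Step 4: AW = 218.5 mm

218.5


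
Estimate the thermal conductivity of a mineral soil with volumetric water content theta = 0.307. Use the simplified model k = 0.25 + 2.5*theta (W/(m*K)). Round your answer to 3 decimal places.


Step 1: k = 0.25 + 2.5 * theta
Step 2: k = 0.25 + 2.5 * 0.307
Step 3: k = 0.25 + 0.768
Step 4: k = 1.018 W/(m*K)

1.018


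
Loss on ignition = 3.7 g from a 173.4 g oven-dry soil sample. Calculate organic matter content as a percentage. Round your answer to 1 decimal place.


Step 1: OM% = 100 * LOI / sample mass
Step 2: OM = 100 * 3.7 / 173.4
Step 3: OM = 2.1%

2.1


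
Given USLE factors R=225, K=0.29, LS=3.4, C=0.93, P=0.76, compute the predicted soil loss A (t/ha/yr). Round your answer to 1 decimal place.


Step 1: A = R * K * LS * C * P
Step 2: R * K = 225 * 0.29 = 65.25
Step 3: (R*K) * LS = 65.25 * 3.4 = 221.85
Step 4: * C * P = 221.85 * 0.93 * 0.76 = 156.8
Step 5: A = 156.8 t/(ha*yr)

156.8


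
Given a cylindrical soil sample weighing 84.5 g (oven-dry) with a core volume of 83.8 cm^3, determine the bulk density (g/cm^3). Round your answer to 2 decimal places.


Step 1: Identify the formula: BD = dry mass / volume
Step 2: Substitute values: BD = 84.5 / 83.8
Step 3: BD = 1.01 g/cm^3

1.01


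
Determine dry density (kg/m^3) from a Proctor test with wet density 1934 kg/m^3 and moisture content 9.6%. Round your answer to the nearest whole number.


Step 1: Dry density = wet density / (1 + w/100)
Step 2: Dry density = 1934 / (1 + 9.6/100)
Step 3: Dry density = 1934 / 1.096
Step 4: Dry density = 1765 kg/m^3

1765


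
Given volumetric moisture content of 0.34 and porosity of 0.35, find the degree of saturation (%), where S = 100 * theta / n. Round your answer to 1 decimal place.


Step 1: S = 100 * theta_v / n
Step 2: S = 100 * 0.34 / 0.35
Step 3: S = 97.1%

97.1


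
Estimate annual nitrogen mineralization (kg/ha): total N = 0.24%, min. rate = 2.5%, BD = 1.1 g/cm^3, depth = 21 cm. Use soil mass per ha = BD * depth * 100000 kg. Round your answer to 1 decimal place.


Step 1: Soil mass per ha = BD * depth * 100000 = 1.1 * 21 * 100000 = 2310000 kg
Step 2: Total N pool = soil mass * N%/100 = 2310000 * 0.24/100 = 5544.0 kg/ha
Step 3: N mineralized = N pool * rate%/100 = 5544.0 * 2.5/100 = 138.6 kg/ha/yr

138.6


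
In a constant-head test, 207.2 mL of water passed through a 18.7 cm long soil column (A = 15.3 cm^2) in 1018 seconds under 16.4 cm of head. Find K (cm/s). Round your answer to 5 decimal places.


Step 1: K = Q * L / (A * t * h)
Step 2: Numerator = 207.2 * 18.7 = 3874.64
Step 3: Denominator = 15.3 * 1018 * 16.4 = 255436.56
Step 4: K = 3874.64 / 255436.56 = 0.01517 cm/s

0.01517


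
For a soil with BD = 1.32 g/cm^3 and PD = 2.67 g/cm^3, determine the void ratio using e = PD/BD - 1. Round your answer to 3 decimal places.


Step 1: e = PD / BD - 1
Step 2: e = 2.67 / 1.32 - 1
Step 3: e = 2.02273 - 1
Step 4: e = 1.023

1.023


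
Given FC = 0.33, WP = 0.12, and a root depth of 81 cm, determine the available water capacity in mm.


Step 1: Available water = (FC - WP) * depth * 10
Step 2: AW = (0.33 - 0.12) * 81 * 10
Step 3: AW = 0.21 * 81 * 10
Step 4: AW = 170.1 mm

170.1


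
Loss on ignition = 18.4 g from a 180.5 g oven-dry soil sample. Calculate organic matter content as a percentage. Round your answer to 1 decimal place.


Step 1: OM% = 100 * LOI / sample mass
Step 2: OM = 100 * 18.4 / 180.5
Step 3: OM = 10.2%

10.2


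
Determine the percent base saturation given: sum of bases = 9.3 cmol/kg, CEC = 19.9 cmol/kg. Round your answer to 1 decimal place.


Step 1: BS = 100 * (sum of bases) / CEC
Step 2: BS = 100 * 9.3 / 19.9
Step 3: BS = 46.7%

46.7


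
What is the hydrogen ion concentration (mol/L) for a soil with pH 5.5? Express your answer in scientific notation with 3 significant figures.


Step 1: [H+] = 10^(-pH)
Step 2: [H+] = 10^(-5.5)
Step 3: [H+] = 3.16e-06 mol/L

3.16e-06


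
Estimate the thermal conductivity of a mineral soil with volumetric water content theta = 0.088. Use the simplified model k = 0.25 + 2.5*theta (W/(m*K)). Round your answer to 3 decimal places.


Step 1: k = 0.25 + 2.5 * theta
Step 2: k = 0.25 + 2.5 * 0.088
Step 3: k = 0.25 + 0.22
Step 4: k = 0.47 W/(m*K)

0.47


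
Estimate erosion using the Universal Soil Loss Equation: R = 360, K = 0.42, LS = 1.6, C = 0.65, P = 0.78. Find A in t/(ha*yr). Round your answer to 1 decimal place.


Step 1: A = R * K * LS * C * P
Step 2: R * K = 360 * 0.42 = 151.2
Step 3: (R*K) * LS = 151.2 * 1.6 = 241.92
Step 4: * C * P = 241.92 * 0.65 * 0.78 = 122.7
Step 5: A = 122.7 t/(ha*yr)

122.7


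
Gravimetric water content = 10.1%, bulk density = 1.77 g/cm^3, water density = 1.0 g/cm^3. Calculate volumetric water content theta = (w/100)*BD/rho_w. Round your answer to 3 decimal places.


Step 1: theta = (w / 100) * BD / rho_w
Step 2: theta = (10.1 / 100) * 1.77 / 1.0
Step 3: theta = 0.101 * 1.77
Step 4: theta = 0.179

0.179


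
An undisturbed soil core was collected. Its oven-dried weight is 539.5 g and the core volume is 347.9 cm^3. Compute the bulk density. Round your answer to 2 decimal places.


Step 1: Identify the formula: BD = dry mass / volume
Step 2: Substitute values: BD = 539.5 / 347.9
Step 3: BD = 1.55 g/cm^3

1.55


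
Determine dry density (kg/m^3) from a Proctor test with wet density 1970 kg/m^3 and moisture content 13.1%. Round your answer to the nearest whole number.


Step 1: Dry density = wet density / (1 + w/100)
Step 2: Dry density = 1970 / (1 + 13.1/100)
Step 3: Dry density = 1970 / 1.131
Step 4: Dry density = 1742 kg/m^3

1742


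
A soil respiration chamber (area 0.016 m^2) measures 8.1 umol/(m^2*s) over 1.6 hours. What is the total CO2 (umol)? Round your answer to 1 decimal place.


Step 1: Convert time to seconds: 1.6 hr * 3600 = 5760.0 s
Step 2: Total = flux * area * time_s
Step 3: Total = 8.1 * 0.016 * 5760.0
Step 4: Total = 746.5 umol

746.5


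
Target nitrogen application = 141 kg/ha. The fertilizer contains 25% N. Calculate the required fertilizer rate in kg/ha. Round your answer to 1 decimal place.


Step 1: Fertilizer rate = target N / (N content / 100)
Step 2: Rate = 141 / (25 / 100)
Step 3: Rate = 141 / 0.25
Step 4: Rate = 564.0 kg/ha

564.0


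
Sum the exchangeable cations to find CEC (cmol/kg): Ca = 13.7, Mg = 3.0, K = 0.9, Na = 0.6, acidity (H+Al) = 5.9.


Step 1: CEC = Ca + Mg + K + Na + (H+Al)
Step 2: CEC = 13.7 + 3.0 + 0.9 + 0.6 + 5.9
Step 3: CEC = 24.1 cmol/kg

24.1


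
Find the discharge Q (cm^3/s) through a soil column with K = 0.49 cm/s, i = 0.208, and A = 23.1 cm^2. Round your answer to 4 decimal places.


Step 1: Apply Darcy's law: Q = K * i * A
Step 2: Q = 0.49 * 0.208 * 23.1
Step 3: Q = 2.3544 cm^3/s

2.3544


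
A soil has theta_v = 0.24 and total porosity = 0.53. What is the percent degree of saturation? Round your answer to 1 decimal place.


Step 1: S = 100 * theta_v / n
Step 2: S = 100 * 0.24 / 0.53
Step 3: S = 45.3%

45.3


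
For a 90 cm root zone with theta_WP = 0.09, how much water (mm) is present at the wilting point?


Step 1: Water (mm) = theta_WP * depth * 10
Step 2: Water = 0.09 * 90 * 10
Step 3: Water = 81.0 mm

81.0


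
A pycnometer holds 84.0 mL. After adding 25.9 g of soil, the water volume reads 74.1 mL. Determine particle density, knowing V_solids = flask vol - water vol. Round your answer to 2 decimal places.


Step 1: Volume of solids = flask volume - water volume with soil
Step 2: V_solids = 84.0 - 74.1 = 9.9 mL
Step 3: Particle density = mass / V_solids = 25.9 / 9.9 = 2.62 g/cm^3

2.62


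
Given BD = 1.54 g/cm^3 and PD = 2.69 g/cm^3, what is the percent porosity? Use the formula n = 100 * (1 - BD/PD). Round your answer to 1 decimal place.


Step 1: Formula: n = 100 * (1 - BD / PD)
Step 2: n = 100 * (1 - 1.54 / 2.69)
Step 3: n = 100 * (1 - 0.57249)
Step 4: n = 42.8%

42.8


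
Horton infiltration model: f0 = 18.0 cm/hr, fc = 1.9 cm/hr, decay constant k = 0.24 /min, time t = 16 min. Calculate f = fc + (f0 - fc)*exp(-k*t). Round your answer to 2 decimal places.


Step 1: f = fc + (f0 - fc) * exp(-k * t)
Step 2: exp(-0.24 * 16) = 0.021494
Step 3: f = 1.9 + (18.0 - 1.9) * 0.021494
Step 4: f = 1.9 + 16.1 * 0.021494
Step 5: f = 2.25 cm/hr

2.25


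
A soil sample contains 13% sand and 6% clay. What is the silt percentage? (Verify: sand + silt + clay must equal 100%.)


Step 1: sand + silt + clay = 100%
Step 2: silt = 100 - sand - clay
Step 3: silt = 100 - 13 - 6
Step 4: silt = 81%

81


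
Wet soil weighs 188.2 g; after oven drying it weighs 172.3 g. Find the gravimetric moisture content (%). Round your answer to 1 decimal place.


Step 1: Water mass = wet - dry = 188.2 - 172.3 = 15.9 g
Step 2: w = 100 * water mass / dry mass
Step 3: w = 100 * 15.9 / 172.3 = 9.2%

9.2


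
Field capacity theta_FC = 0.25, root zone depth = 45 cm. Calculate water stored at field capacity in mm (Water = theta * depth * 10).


Step 1: Water (mm) = theta_FC * depth (cm) * 10
Step 2: Water = 0.25 * 45 * 10
Step 3: Water = 112.5 mm

112.5


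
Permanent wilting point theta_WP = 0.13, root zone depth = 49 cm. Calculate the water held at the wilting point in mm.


Step 1: Water (mm) = theta_WP * depth * 10
Step 2: Water = 0.13 * 49 * 10
Step 3: Water = 63.7 mm

63.7


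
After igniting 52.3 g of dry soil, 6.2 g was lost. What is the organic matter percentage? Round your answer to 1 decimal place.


Step 1: OM% = 100 * LOI / sample mass
Step 2: OM = 100 * 6.2 / 52.3
Step 3: OM = 11.9%

11.9


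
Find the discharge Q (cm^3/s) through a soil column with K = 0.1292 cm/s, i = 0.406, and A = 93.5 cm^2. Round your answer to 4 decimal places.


Step 1: Apply Darcy's law: Q = K * i * A
Step 2: Q = 0.1292 * 0.406 * 93.5
Step 3: Q = 4.9046 cm^3/s

4.9046


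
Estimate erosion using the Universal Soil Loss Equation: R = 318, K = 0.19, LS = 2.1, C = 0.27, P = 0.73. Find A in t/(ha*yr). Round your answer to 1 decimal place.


Step 1: A = R * K * LS * C * P
Step 2: R * K = 318 * 0.19 = 60.42
Step 3: (R*K) * LS = 60.42 * 2.1 = 126.882
Step 4: * C * P = 126.882 * 0.27 * 0.73 = 25.0
Step 5: A = 25.0 t/(ha*yr)

25.0


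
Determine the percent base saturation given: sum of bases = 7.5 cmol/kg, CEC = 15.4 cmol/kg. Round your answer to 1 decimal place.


Step 1: BS = 100 * (sum of bases) / CEC
Step 2: BS = 100 * 7.5 / 15.4
Step 3: BS = 48.7%

48.7


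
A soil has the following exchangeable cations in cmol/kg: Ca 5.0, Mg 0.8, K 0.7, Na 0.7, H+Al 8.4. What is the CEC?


Step 1: CEC = Ca + Mg + K + Na + (H+Al)
Step 2: CEC = 5.0 + 0.8 + 0.7 + 0.7 + 8.4
Step 3: CEC = 15.6 cmol/kg

15.6


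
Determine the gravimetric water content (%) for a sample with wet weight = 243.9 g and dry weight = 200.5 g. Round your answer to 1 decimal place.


Step 1: Water mass = wet - dry = 243.9 - 200.5 = 43.4 g
Step 2: w = 100 * water mass / dry mass
Step 3: w = 100 * 43.4 / 200.5 = 21.6%

21.6


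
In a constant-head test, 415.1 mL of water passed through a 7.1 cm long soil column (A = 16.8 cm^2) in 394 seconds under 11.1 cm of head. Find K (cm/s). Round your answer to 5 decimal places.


Step 1: K = Q * L / (A * t * h)
Step 2: Numerator = 415.1 * 7.1 = 2947.21
Step 3: Denominator = 16.8 * 394 * 11.1 = 73473.12
Step 4: K = 2947.21 / 73473.12 = 0.04011 cm/s

0.04011


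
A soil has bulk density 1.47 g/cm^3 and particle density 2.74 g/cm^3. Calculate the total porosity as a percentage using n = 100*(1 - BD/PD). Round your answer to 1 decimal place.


Step 1: Formula: n = 100 * (1 - BD / PD)
Step 2: n = 100 * (1 - 1.47 / 2.74)
Step 3: n = 100 * (1 - 0.5365)
Step 4: n = 46.4%

46.4


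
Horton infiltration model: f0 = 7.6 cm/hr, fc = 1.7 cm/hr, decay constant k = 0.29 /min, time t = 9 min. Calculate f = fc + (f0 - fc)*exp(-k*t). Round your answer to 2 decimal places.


Step 1: f = fc + (f0 - fc) * exp(-k * t)
Step 2: exp(-0.29 * 9) = 0.073535
Step 3: f = 1.7 + (7.6 - 1.7) * 0.073535
Step 4: f = 1.7 + 5.9 * 0.073535
Step 5: f = 2.13 cm/hr

2.13


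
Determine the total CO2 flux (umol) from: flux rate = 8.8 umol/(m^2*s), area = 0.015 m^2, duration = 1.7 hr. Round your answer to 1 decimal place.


Step 1: Convert time to seconds: 1.7 hr * 3600 = 6120.0 s
Step 2: Total = flux * area * time_s
Step 3: Total = 8.8 * 0.015 * 6120.0
Step 4: Total = 807.8 umol

807.8


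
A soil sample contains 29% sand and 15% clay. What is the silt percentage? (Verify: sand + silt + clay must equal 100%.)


Step 1: sand + silt + clay = 100%
Step 2: silt = 100 - sand - clay
Step 3: silt = 100 - 29 - 15
Step 4: silt = 56%

56


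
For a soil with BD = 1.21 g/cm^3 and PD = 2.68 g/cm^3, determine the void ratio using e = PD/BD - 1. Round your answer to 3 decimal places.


Step 1: e = PD / BD - 1
Step 2: e = 2.68 / 1.21 - 1
Step 3: e = 2.21488 - 1
Step 4: e = 1.215

1.215


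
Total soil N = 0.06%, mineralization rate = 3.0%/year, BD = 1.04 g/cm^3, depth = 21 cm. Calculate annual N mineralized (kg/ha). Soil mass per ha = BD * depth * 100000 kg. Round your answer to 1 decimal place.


Step 1: Soil mass per ha = BD * depth * 100000 = 1.04 * 21 * 100000 = 2184000 kg
Step 2: Total N pool = soil mass * N%/100 = 2184000 * 0.06/100 = 1310.4 kg/ha
Step 3: N mineralized = N pool * rate%/100 = 1310.4 * 3.0/100 = 39.3 kg/ha/yr

39.3


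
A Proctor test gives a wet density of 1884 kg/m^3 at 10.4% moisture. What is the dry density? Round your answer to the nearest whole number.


Step 1: Dry density = wet density / (1 + w/100)
Step 2: Dry density = 1884 / (1 + 10.4/100)
Step 3: Dry density = 1884 / 1.104
Step 4: Dry density = 1707 kg/m^3

1707


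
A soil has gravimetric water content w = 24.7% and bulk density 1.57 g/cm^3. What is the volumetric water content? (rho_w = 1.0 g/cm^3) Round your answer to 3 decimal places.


Step 1: theta = (w / 100) * BD / rho_w
Step 2: theta = (24.7 / 100) * 1.57 / 1.0
Step 3: theta = 0.247 * 1.57
Step 4: theta = 0.388

0.388


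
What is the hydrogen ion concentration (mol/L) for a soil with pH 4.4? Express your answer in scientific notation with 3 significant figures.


Step 1: [H+] = 10^(-pH)
Step 2: [H+] = 10^(-4.4)
Step 3: [H+] = 3.98e-05 mol/L

3.98e-05


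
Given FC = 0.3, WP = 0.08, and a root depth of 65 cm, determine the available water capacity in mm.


Step 1: Available water = (FC - WP) * depth * 10
Step 2: AW = (0.3 - 0.08) * 65 * 10
Step 3: AW = 0.22 * 65 * 10
Step 4: AW = 143.0 mm

143.0


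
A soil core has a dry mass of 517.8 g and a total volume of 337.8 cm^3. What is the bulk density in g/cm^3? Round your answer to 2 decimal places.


Step 1: Identify the formula: BD = dry mass / volume
Step 2: Substitute values: BD = 517.8 / 337.8
Step 3: BD = 1.53 g/cm^3

1.53


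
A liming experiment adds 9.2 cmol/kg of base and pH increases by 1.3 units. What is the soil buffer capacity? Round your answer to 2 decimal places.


Step 1: BC = change in base / change in pH
Step 2: BC = 9.2 / 1.3
Step 3: BC = 7.08 cmol/(kg*pH unit)

7.08


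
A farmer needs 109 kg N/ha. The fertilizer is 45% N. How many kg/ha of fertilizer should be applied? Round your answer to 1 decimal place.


Step 1: Fertilizer rate = target N / (N content / 100)
Step 2: Rate = 109 / (45 / 100)
Step 3: Rate = 109 / 0.45
Step 4: Rate = 242.2 kg/ha

242.2


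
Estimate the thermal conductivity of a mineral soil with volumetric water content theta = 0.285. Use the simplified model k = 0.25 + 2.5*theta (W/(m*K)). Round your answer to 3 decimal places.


Step 1: k = 0.25 + 2.5 * theta
Step 2: k = 0.25 + 2.5 * 0.285
Step 3: k = 0.25 + 0.713
Step 4: k = 0.963 W/(m*K)

0.963


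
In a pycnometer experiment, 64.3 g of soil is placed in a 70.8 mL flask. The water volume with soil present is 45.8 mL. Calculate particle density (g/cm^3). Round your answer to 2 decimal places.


Step 1: Volume of solids = flask volume - water volume with soil
Step 2: V_solids = 70.8 - 45.8 = 25.0 mL
Step 3: Particle density = mass / V_solids = 64.3 / 25.0 = 2.57 g/cm^3

2.57


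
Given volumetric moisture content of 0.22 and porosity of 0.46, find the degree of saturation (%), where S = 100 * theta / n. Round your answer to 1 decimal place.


Step 1: S = 100 * theta_v / n
Step 2: S = 100 * 0.22 / 0.46
Step 3: S = 47.8%

47.8


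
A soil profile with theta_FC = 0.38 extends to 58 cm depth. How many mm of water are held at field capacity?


Step 1: Water (mm) = theta_FC * depth (cm) * 10
Step 2: Water = 0.38 * 58 * 10
Step 3: Water = 220.4 mm

220.4


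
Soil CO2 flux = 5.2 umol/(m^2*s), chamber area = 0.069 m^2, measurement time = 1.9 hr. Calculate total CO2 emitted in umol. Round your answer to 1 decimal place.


Step 1: Convert time to seconds: 1.9 hr * 3600 = 6840.0 s
Step 2: Total = flux * area * time_s
Step 3: Total = 5.2 * 0.069 * 6840.0
Step 4: Total = 2454.2 umol

2454.2


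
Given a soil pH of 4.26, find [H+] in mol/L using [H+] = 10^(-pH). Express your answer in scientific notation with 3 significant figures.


Step 1: [H+] = 10^(-pH)
Step 2: [H+] = 10^(-4.26)
Step 3: [H+] = 5.50e-05 mol/L

5.50e-05


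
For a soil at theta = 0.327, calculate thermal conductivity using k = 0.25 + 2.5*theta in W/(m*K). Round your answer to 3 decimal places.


Step 1: k = 0.25 + 2.5 * theta
Step 2: k = 0.25 + 2.5 * 0.327
Step 3: k = 0.25 + 0.818
Step 4: k = 1.068 W/(m*K)

1.068


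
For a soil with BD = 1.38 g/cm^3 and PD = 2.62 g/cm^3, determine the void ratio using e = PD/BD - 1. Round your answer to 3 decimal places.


Step 1: e = PD / BD - 1
Step 2: e = 2.62 / 1.38 - 1
Step 3: e = 1.89855 - 1
Step 4: e = 0.899

0.899


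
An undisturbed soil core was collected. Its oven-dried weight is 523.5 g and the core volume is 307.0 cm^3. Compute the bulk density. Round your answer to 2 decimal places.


Step 1: Identify the formula: BD = dry mass / volume
Step 2: Substitute values: BD = 523.5 / 307.0
Step 3: BD = 1.71 g/cm^3

1.71


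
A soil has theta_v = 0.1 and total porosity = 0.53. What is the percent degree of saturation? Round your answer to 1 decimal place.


Step 1: S = 100 * theta_v / n
Step 2: S = 100 * 0.1 / 0.53
Step 3: S = 18.9%

18.9


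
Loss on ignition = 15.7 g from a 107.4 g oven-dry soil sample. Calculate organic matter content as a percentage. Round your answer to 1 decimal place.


Step 1: OM% = 100 * LOI / sample mass
Step 2: OM = 100 * 15.7 / 107.4
Step 3: OM = 14.6%

14.6


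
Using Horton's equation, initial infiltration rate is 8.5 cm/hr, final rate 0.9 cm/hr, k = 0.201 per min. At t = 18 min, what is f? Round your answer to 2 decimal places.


Step 1: f = fc + (f0 - fc) * exp(-k * t)
Step 2: exp(-0.201 * 18) = 0.026836
Step 3: f = 0.9 + (8.5 - 0.9) * 0.026836
Step 4: f = 0.9 + 7.6 * 0.026836
Step 5: f = 1.1 cm/hr

1.1


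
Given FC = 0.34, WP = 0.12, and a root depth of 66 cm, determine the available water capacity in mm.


Step 1: Available water = (FC - WP) * depth * 10
Step 2: AW = (0.34 - 0.12) * 66 * 10
Step 3: AW = 0.22 * 66 * 10
Step 4: AW = 145.2 mm

145.2


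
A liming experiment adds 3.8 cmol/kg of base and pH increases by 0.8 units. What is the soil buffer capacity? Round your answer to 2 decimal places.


Step 1: BC = change in base / change in pH
Step 2: BC = 3.8 / 0.8
Step 3: BC = 4.75 cmol/(kg*pH unit)

4.75


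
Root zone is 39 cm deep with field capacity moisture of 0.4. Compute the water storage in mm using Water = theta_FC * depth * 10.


Step 1: Water (mm) = theta_FC * depth (cm) * 10
Step 2: Water = 0.4 * 39 * 10
Step 3: Water = 156.0 mm

156.0


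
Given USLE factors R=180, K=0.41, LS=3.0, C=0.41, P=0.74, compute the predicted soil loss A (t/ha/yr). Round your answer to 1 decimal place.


Step 1: A = R * K * LS * C * P
Step 2: R * K = 180 * 0.41 = 73.8
Step 3: (R*K) * LS = 73.8 * 3.0 = 221.4
Step 4: * C * P = 221.4 * 0.41 * 0.74 = 67.2
Step 5: A = 67.2 t/(ha*yr)

67.2


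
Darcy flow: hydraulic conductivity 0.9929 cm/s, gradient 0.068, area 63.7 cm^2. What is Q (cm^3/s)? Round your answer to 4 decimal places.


Step 1: Apply Darcy's law: Q = K * i * A
Step 2: Q = 0.9929 * 0.068 * 63.7
Step 3: Q = 4.3008 cm^3/s

4.3008


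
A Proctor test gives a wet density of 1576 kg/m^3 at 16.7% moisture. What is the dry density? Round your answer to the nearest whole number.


Step 1: Dry density = wet density / (1 + w/100)
Step 2: Dry density = 1576 / (1 + 16.7/100)
Step 3: Dry density = 1576 / 1.167
Step 4: Dry density = 1350 kg/m^3

1350


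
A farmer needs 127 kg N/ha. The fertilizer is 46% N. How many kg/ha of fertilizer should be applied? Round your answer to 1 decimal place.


Step 1: Fertilizer rate = target N / (N content / 100)
Step 2: Rate = 127 / (46 / 100)
Step 3: Rate = 127 / 0.46
Step 4: Rate = 276.1 kg/ha

276.1


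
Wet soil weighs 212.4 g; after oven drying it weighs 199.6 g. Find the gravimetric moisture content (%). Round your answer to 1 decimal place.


Step 1: Water mass = wet - dry = 212.4 - 199.6 = 12.8 g
Step 2: w = 100 * water mass / dry mass
Step 3: w = 100 * 12.8 / 199.6 = 6.4%

6.4


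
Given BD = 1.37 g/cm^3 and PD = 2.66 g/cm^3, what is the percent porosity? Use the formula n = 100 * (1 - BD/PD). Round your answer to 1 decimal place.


Step 1: Formula: n = 100 * (1 - BD / PD)
Step 2: n = 100 * (1 - 1.37 / 2.66)
Step 3: n = 100 * (1 - 0.51504)
Step 4: n = 48.5%

48.5


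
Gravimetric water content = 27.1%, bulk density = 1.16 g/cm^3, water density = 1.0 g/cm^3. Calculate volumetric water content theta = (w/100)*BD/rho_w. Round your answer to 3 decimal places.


Step 1: theta = (w / 100) * BD / rho_w
Step 2: theta = (27.1 / 100) * 1.16 / 1.0
Step 3: theta = 0.271 * 1.16
Step 4: theta = 0.314

0.314


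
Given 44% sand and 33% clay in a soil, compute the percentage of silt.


Step 1: sand + silt + clay = 100%
Step 2: silt = 100 - sand - clay
Step 3: silt = 100 - 44 - 33
Step 4: silt = 23%

23


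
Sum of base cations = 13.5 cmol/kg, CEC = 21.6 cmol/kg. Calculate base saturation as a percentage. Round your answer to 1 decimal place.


Step 1: BS = 100 * (sum of bases) / CEC
Step 2: BS = 100 * 13.5 / 21.6
Step 3: BS = 62.5%

62.5


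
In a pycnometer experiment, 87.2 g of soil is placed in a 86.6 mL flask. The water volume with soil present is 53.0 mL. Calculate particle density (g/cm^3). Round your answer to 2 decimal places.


Step 1: Volume of solids = flask volume - water volume with soil
Step 2: V_solids = 86.6 - 53.0 = 33.6 mL
Step 3: Particle density = mass / V_solids = 87.2 / 33.6 = 2.6 g/cm^3

2.6


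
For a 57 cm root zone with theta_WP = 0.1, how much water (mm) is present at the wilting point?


Step 1: Water (mm) = theta_WP * depth * 10
Step 2: Water = 0.1 * 57 * 10
Step 3: Water = 57.0 mm

57.0


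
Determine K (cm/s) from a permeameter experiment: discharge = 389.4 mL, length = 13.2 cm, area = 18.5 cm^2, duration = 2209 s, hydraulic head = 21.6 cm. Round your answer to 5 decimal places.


Step 1: K = Q * L / (A * t * h)
Step 2: Numerator = 389.4 * 13.2 = 5140.08
Step 3: Denominator = 18.5 * 2209 * 21.6 = 882716.4
Step 4: K = 5140.08 / 882716.4 = 0.00582 cm/s

0.00582


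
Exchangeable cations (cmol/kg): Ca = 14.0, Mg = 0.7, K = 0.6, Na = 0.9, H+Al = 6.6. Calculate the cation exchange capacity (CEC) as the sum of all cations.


Step 1: CEC = Ca + Mg + K + Na + (H+Al)
Step 2: CEC = 14.0 + 0.7 + 0.6 + 0.9 + 6.6
Step 3: CEC = 22.8 cmol/kg

22.8


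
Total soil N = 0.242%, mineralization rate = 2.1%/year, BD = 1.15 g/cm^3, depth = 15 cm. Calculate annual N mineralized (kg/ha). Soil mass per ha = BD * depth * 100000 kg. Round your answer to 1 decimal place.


Step 1: Soil mass per ha = BD * depth * 100000 = 1.15 * 15 * 100000 = 1725000 kg
Step 2: Total N pool = soil mass * N%/100 = 1725000 * 0.242/100 = 4174.5 kg/ha
Step 3: N mineralized = N pool * rate%/100 = 4174.5 * 2.1/100 = 87.7 kg/ha/yr

87.7


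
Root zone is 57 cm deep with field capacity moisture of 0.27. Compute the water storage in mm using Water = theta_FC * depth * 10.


Step 1: Water (mm) = theta_FC * depth (cm) * 10
Step 2: Water = 0.27 * 57 * 10
Step 3: Water = 153.9 mm

153.9


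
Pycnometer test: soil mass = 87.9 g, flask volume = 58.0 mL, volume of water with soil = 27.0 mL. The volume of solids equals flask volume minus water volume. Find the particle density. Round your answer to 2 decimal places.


Step 1: Volume of solids = flask volume - water volume with soil
Step 2: V_solids = 58.0 - 27.0 = 31.0 mL
Step 3: Particle density = mass / V_solids = 87.9 / 31.0 = 2.84 g/cm^3

2.84


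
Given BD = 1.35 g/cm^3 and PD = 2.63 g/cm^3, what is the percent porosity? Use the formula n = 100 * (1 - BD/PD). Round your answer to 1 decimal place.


Step 1: Formula: n = 100 * (1 - BD / PD)
Step 2: n = 100 * (1 - 1.35 / 2.63)
Step 3: n = 100 * (1 - 0.51331)
Step 4: n = 48.7%

48.7


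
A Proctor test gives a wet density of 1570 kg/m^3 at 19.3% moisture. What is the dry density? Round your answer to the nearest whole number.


Step 1: Dry density = wet density / (1 + w/100)
Step 2: Dry density = 1570 / (1 + 19.3/100)
Step 3: Dry density = 1570 / 1.193
Step 4: Dry density = 1316 kg/m^3

1316


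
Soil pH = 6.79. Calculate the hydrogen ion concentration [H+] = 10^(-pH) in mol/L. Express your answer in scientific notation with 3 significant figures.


Step 1: [H+] = 10^(-pH)
Step 2: [H+] = 10^(-6.79)
Step 3: [H+] = 1.62e-07 mol/L

1.62e-07


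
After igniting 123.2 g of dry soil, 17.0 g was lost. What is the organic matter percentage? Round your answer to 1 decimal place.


Step 1: OM% = 100 * LOI / sample mass
Step 2: OM = 100 * 17.0 / 123.2
Step 3: OM = 13.8%

13.8


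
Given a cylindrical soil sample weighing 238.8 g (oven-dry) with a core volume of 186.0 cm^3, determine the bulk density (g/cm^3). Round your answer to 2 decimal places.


Step 1: Identify the formula: BD = dry mass / volume
Step 2: Substitute values: BD = 238.8 / 186.0
Step 3: BD = 1.28 g/cm^3

1.28


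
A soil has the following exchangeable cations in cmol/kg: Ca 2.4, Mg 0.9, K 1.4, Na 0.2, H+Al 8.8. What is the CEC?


Step 1: CEC = Ca + Mg + K + Na + (H+Al)
Step 2: CEC = 2.4 + 0.9 + 1.4 + 0.2 + 8.8
Step 3: CEC = 13.7 cmol/kg

13.7


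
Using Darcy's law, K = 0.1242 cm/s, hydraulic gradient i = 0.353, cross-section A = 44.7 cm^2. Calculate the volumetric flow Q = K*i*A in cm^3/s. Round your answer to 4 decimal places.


Step 1: Apply Darcy's law: Q = K * i * A
Step 2: Q = 0.1242 * 0.353 * 44.7
Step 3: Q = 1.9598 cm^3/s

1.9598


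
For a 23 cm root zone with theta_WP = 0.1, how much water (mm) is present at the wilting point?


Step 1: Water (mm) = theta_WP * depth * 10
Step 2: Water = 0.1 * 23 * 10
Step 3: Water = 23.0 mm

23.0
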